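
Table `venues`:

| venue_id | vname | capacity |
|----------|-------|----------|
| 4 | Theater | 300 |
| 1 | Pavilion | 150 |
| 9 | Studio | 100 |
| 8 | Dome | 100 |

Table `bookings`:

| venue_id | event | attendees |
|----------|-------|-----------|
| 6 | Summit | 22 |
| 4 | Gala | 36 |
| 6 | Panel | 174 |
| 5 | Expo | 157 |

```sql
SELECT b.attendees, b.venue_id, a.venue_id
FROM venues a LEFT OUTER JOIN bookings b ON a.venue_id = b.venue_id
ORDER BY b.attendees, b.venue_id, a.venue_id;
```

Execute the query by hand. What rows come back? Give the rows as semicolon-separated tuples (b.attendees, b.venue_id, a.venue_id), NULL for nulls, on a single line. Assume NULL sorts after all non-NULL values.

LEFT JOIN keeps every row from `venues`; unmatched rows get NULL for `bookings`'s columns.
Matching on a.venue_id = b.venue_id.
- venue_id=4: 1 matching b row(s), so 1 row(s) emitted.
- venue_id=1: no b row matches, row kept with b columns NULL.
- venue_id=9: no b row matches, row kept with b columns NULL.
- venue_id=8: no b row matches, row kept with b columns NULL.
After projecting and ordering:
b.attendees | b.venue_id | a.venue_id
36 | 4 | 4
NULL | NULL | 1
NULL | NULL | 8
NULL | NULL | 9

(36, 4, 4); (NULL, NULL, 1); (NULL, NULL, 8); (NULL, NULL, 9)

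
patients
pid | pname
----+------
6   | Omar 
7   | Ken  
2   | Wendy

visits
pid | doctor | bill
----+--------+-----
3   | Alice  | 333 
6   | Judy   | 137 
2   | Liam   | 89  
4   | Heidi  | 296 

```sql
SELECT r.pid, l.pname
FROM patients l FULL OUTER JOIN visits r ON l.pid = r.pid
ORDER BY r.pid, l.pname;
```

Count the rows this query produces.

FULL OUTER JOIN keeps every row from both sides; unmatched rows get NULL for the other side's columns.
Matching on l.pid = r.pid.
- l row (pid=6): matches 1 r row(s) → 1 output row(s).
- l row (pid=7): no match → kept, r columns NULL.
- l row (pid=2): matches 1 r row(s) → 1 output row(s).
- 2 r row(s) had no l match → kept, l columns NULL.
Total: 2 matched + 3 padded = 5 rows.

5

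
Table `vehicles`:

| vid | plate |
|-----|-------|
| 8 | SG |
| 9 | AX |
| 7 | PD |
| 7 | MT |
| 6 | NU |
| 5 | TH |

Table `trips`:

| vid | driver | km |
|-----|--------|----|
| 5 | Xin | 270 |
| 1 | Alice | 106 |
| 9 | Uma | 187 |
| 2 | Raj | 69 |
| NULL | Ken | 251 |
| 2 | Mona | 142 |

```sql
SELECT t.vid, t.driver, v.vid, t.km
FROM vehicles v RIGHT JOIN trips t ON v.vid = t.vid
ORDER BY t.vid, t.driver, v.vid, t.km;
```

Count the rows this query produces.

RIGHT JOIN keeps every row from `trips`; unmatched rows get NULL for `vehicles`'s columns.
Matching on v.vid = t.vid. A NULL in a compared column never satisfies the condition.
Matched pairs: 2; unmatched t rows kept: 4.
Total: 2 matched + 4 padded = 6 rows.

6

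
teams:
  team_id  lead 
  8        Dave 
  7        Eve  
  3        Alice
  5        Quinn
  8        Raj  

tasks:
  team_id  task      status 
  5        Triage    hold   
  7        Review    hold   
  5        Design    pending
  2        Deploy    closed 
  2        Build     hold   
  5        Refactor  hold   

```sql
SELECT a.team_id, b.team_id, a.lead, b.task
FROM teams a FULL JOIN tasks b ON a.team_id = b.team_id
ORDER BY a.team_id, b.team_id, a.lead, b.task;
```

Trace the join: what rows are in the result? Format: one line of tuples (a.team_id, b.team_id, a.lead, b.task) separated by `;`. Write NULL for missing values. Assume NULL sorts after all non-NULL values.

(3, NULL, Alice, NULL); (5, 5, Quinn, Design); (5, 5, Quinn, Refactor); (5, 5, Quinn, Triage); (7, 7, Eve, Review); (8, NULL, Dave, NULL); (8, NULL, Raj, NULL); (NULL, 2, NULL, Build); (NULL, 2, NULL, Deploy)

FULL OUTER JOIN keeps every row from both sides; unmatched rows get NULL for the other side's columns.
Matching on a.team_id = b.team_id.
- a (team_id=8) has no partner → padded with NULL.
- a (team_id=7) pairs with 1 row(s) of b.
- a (team_id=3) has no partner → padded with NULL.
- a (team_id=5) pairs with 3 row(s) of b.
- a (team_id=8) has no partner → padded with NULL.
- 2 b row(s) had no a match → kept, a columns NULL.
After projecting and ordering:
a.team_id | b.team_id | a.lead | b.task
3 | NULL | Alice | NULL
5 | 5 | Quinn | Design
5 | 5 | Quinn | Refactor
5 | 5 | Quinn | Triage
7 | 7 | Eve | Review
8 | NULL | Dave | NULL
8 | NULL | Raj | NULL
NULL | 2 | NULL | Build
NULL | 2 | NULL | Deploy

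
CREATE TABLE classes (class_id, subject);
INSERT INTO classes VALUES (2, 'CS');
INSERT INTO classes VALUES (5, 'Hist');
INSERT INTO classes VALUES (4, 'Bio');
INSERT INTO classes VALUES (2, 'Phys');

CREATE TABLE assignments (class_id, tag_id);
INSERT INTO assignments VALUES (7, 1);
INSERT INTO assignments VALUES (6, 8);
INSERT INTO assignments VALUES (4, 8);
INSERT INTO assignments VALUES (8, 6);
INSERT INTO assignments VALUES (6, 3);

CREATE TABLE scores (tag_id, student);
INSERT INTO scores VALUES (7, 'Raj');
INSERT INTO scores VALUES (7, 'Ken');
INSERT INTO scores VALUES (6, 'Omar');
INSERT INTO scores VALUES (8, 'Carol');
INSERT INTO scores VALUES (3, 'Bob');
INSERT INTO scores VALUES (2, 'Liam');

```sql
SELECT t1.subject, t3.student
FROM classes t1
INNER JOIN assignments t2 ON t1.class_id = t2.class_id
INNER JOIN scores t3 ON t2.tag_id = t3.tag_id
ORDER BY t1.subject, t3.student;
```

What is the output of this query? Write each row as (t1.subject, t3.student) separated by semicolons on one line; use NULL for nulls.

(Bio, Carol)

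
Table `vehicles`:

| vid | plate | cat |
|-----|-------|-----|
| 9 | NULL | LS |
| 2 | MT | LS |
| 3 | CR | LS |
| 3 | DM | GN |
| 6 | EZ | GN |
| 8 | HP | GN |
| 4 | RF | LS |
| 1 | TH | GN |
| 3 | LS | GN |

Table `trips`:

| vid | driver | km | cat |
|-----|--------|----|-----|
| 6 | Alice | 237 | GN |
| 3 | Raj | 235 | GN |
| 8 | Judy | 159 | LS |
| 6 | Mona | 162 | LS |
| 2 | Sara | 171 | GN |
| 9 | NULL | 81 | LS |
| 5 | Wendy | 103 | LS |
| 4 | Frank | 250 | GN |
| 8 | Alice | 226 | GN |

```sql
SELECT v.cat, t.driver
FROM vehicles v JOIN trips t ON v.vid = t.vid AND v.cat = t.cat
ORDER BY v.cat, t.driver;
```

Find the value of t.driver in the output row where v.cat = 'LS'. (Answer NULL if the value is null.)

NULL

INNER JOIN keeps only pairs where the ON condition holds.
Matching on v.vid = t.vid AND v.cat = t.cat.
Matched pairs: 5.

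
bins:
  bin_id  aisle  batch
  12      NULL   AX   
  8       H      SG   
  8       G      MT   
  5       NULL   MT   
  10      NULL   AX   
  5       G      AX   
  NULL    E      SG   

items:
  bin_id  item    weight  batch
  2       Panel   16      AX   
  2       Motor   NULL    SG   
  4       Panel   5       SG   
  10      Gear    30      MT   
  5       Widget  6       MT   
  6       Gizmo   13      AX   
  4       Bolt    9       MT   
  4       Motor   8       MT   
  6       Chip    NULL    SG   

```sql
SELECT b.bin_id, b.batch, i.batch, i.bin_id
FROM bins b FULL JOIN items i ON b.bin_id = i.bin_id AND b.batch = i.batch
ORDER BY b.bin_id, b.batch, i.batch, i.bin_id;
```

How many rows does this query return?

FULL OUTER JOIN keeps every row from both sides; unmatched rows get NULL for the other side's columns.
Matching on b.bin_id = i.bin_id AND b.batch = i.batch. A NULL in a compared column never satisfies the condition.
- bin_id=12, batch=AX: no i row matches, row kept with i columns NULL.
- bin_id=8, batch=SG: no i row matches, row kept with i columns NULL.
- bin_id=8, batch=MT: no i row matches, row kept with i columns NULL.
- bin_id=5, batch=MT: 1 matching i row(s), so 1 row(s) emitted.
- bin_id=10, batch=AX: no i row matches, row kept with i columns NULL.
- bin_id=5, batch=AX: no i row matches, row kept with i columns NULL.
- bin_id=NULL, batch=SG: no i row matches, row kept with i columns NULL.
- 8 row(s) from i found no b partner → padded with NULL.
Total: 1 matched + 14 padded = 15 rows.

15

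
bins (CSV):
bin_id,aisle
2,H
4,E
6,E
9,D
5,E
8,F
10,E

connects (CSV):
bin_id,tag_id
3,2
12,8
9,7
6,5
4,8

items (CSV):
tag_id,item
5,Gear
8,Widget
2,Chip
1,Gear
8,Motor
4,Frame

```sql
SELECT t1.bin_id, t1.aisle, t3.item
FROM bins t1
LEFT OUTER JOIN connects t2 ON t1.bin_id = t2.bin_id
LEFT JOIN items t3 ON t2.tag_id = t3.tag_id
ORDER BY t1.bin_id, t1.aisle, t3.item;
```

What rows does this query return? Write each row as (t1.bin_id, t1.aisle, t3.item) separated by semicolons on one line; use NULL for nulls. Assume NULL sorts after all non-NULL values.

(2, H, NULL); (4, E, Motor); (4, E, Widget); (5, E, NULL); (6, E, Gear); (8, F, NULL); (9, D, NULL); (10, E, NULL)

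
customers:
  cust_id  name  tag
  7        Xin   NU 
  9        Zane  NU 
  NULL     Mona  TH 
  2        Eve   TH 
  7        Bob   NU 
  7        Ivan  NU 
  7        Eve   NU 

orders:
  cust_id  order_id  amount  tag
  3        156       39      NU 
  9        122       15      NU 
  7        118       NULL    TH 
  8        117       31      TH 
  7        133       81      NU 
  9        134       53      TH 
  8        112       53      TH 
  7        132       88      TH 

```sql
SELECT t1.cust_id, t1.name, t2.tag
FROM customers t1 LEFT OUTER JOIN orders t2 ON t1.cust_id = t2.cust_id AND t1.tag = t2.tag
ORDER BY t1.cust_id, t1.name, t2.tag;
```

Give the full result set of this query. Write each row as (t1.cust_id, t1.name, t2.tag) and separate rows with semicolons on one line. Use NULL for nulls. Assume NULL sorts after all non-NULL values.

(2, Eve, NULL); (7, Bob, NU); (7, Eve, NU); (7, Ivan, NU); (7, Xin, NU); (9, Zane, NU); (NULL, Mona, NULL)

LEFT JOIN keeps every row from `customers`; unmatched rows get NULL for `orders`'s columns.
Matching on t1.cust_id = t2.cust_id AND t1.tag = t2.tag. A NULL in a compared column never satisfies the condition.
- t1[0] cust_id=7, tag=NU → 1 match(es) in t2 → 1 row(s).
- t1[1] cust_id=9, tag=NU → 1 match(es) in t2 → 1 row(s).
- t1[2] cust_id=NULL, tag=TH → no match; kept with NULLs on the t2 side.
- t1[3] cust_id=2, tag=TH → no match; kept with NULLs on the t2 side.
- t1[4] cust_id=7, tag=NU → 1 match(es) in t2 → 1 row(s).
- t1[5] cust_id=7, tag=NU → 1 match(es) in t2 → 1 row(s).
- t1[6] cust_id=7, tag=NU → 1 match(es) in t2 → 1 row(s).
After projecting and ordering:
t1.cust_id | t1.name | t2.tag
2 | Eve | NULL
7 | Bob | NU
7 | Eve | NU
7 | Ivan | NU
7 | Xin | NU
9 | Zane | NU
NULL | Mona | NULL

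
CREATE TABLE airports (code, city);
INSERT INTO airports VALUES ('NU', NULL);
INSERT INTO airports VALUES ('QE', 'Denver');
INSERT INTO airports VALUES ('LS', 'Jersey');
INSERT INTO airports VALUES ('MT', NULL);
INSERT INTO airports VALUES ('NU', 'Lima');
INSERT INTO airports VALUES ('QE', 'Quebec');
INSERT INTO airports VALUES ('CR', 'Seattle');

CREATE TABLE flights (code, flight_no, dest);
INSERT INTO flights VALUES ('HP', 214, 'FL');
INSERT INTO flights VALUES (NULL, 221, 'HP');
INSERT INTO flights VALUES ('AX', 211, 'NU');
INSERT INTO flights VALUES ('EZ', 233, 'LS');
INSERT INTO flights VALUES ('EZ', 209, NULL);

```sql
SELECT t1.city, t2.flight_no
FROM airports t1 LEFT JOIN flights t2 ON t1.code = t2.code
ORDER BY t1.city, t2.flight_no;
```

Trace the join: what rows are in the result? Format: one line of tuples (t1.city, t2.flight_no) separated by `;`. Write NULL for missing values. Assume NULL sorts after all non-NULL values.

(Denver, NULL); (Jersey, NULL); (Lima, NULL); (Quebec, NULL); (Seattle, NULL); (NULL, NULL); (NULL, NULL)

LEFT JOIN keeps every row from `airports`; unmatched rows get NULL for `flights`'s columns.
Matching on t1.code = t2.code. A NULL in a compared column never satisfies the condition.
- t1 row (code=NU): no match → kept, t2 columns NULL.
- t1 row (code=QE): no match → kept, t2 columns NULL.
- t1 row (code=LS): no match → kept, t2 columns NULL.
- t1 row (code=MT): no match → kept, t2 columns NULL.
- t1 row (code=NU): no match → kept, t2 columns NULL.
- t1 row (code=QE): no match → kept, t2 columns NULL.
- t1 row (code=CR): no match → kept, t2 columns NULL.
After projecting and ordering:
t1.city | t2.flight_no
Denver | NULL
Jersey | NULL
Lima | NULL
Quebec | NULL
Seattle | NULL
NULL | NULL
NULL | NULL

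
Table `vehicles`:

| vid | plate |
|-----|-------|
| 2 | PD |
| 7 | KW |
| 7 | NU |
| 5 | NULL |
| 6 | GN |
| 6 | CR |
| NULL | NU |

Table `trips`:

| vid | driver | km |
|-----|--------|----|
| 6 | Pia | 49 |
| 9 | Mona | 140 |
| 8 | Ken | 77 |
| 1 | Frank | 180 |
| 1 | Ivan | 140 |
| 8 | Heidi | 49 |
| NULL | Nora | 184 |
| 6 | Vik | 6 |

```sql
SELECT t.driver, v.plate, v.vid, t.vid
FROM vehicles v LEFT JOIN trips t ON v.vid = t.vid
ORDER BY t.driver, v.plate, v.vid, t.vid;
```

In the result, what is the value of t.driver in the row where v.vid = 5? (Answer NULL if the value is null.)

NULL

LEFT JOIN keeps every row from `vehicles`; unmatched rows get NULL for `trips`'s columns.
Matching on v.vid = t.vid. A NULL in a compared column never satisfies the condition.
- v[0] vid=2 → no match; kept with NULLs on the t side.
- v[1] vid=7 → no match; kept with NULLs on the t side.
- v[2] vid=7 → no match; kept with NULLs on the t side.
- v[3] vid=5 → no match; kept with NULLs on the t side.
- v[4] vid=6 → 2 match(es) in t → 2 row(s).
- v[5] vid=6 → 2 match(es) in t → 2 row(s).
- v[6] vid=NULL → no match; kept with NULLs on the t side.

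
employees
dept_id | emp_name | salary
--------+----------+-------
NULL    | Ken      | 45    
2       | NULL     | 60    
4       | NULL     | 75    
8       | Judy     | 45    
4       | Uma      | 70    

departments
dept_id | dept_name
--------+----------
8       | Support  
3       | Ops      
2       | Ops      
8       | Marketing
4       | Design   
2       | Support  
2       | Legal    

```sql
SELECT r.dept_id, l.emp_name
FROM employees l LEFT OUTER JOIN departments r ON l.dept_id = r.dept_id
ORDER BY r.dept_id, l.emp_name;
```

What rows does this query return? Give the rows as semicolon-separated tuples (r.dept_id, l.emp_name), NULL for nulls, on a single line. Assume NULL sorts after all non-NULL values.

LEFT JOIN keeps every row from `employees`; unmatched rows get NULL for `departments`'s columns.
Matching on l.dept_id = r.dept_id. A NULL in a compared column never satisfies the condition.
Matched pairs: 7; unmatched l rows kept: 1.

(2, NULL); (2, NULL); (2, NULL); (4, Uma); (4, NULL); (8, Judy); (8, Judy); (NULL, Ken)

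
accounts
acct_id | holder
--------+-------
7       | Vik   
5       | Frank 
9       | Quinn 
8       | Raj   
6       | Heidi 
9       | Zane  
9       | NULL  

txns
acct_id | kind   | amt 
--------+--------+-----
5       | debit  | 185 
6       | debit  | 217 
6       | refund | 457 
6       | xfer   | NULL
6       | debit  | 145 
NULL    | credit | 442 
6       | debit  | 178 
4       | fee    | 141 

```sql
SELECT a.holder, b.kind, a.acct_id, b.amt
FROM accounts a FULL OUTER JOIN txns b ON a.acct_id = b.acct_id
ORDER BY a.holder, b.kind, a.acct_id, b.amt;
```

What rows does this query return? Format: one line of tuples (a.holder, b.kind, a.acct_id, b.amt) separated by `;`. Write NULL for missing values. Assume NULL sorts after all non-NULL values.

FULL OUTER JOIN keeps every row from both sides; unmatched rows get NULL for the other side's columns.
Matching on a.acct_id = b.acct_id. A NULL in a compared column never satisfies the condition.
- a (acct_id=7) has no partner → padded with NULL.
- a (acct_id=5) pairs with 1 row(s) of b.
- a (acct_id=9) has no partner → padded with NULL.
- a (acct_id=8) has no partner → padded with NULL.
- a (acct_id=6) pairs with 5 row(s) of b.
- a (acct_id=9) has no partner → padded with NULL.
- a (acct_id=9) has no partner → padded with NULL.
- 2 row(s) from b found no a partner → padded with NULL.

(Frank, debit, 5, 185); (Heidi, debit, 6, 145); (Heidi, debit, 6, 178); (Heidi, debit, 6, 217); (Heidi, refund, 6, 457); (Heidi, xfer, 6, NULL); (Quinn, NULL, 9, NULL); (Raj, NULL, 8, NULL); (Vik, NULL, 7, NULL); (Zane, NULL, 9, NULL); (NULL, credit, NULL, 442); (NULL, fee, NULL, 141); (NULL, NULL, 9, NULL)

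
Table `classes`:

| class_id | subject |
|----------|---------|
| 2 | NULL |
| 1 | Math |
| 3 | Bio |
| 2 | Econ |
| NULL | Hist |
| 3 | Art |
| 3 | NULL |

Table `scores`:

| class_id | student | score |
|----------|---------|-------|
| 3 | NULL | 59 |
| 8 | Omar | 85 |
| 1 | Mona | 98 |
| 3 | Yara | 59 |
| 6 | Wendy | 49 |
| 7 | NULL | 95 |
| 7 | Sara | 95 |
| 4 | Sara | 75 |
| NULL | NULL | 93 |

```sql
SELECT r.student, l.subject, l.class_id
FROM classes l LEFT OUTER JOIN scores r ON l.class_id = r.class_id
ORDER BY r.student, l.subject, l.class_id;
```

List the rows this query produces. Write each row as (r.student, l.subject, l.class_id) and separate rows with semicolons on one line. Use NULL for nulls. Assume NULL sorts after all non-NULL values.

(Mona, Math, 1); (Yara, Art, 3); (Yara, Bio, 3); (Yara, NULL, 3); (NULL, Art, 3); (NULL, Bio, 3); (NULL, Econ, 2); (NULL, Hist, NULL); (NULL, NULL, 2); (NULL, NULL, 3)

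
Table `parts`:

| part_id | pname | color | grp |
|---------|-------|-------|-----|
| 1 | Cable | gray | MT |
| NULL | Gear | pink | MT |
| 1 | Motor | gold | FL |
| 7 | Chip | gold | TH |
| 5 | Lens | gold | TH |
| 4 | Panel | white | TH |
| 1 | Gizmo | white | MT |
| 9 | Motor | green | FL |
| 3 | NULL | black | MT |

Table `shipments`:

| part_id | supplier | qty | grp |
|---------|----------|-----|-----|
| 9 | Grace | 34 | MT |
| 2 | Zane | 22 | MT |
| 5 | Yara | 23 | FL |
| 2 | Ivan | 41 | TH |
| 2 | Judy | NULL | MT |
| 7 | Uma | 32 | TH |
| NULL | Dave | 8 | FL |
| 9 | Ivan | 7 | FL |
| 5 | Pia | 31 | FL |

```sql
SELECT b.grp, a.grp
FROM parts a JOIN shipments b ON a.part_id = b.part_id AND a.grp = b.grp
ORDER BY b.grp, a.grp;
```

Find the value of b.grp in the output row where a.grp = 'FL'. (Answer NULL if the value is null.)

FL

INNER JOIN keeps only pairs where the ON condition holds.
Matching on a.part_id = b.part_id AND a.grp = b.grp. A NULL in a compared column never satisfies the condition.
- a[0] part_id=1, grp=MT → no match; dropped.
- a[1] part_id=NULL, grp=MT → no match; dropped.
- a[2] part_id=1, grp=FL → no match; dropped.
- a[3] part_id=7, grp=TH → 1 match(es) in b → 1 row(s).
- a[4] part_id=5, grp=TH → no match; dropped.
- a[5] part_id=4, grp=TH → no match; dropped.
- a[6] part_id=1, grp=MT → no match; dropped.
- a[7] part_id=9, grp=FL → 1 match(es) in b → 1 row(s).
- a[8] part_id=3, grp=MT → no match; dropped.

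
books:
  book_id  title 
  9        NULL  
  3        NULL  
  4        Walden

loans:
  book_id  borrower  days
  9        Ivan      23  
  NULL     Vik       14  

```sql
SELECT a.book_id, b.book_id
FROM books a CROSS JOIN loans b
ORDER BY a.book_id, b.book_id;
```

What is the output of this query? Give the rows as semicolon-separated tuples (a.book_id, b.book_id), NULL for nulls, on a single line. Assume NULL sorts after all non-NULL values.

CROSS JOIN pairs every row of `books` with every row of `loans`: 3 × 2 = 6 rows.
After projecting and ordering:
a.book_id | b.book_id
3 | 9
3 | NULL
4 | 9
4 | NULL
9 | 9
9 | NULL

(3, 9); (3, NULL); (4, 9); (4, NULL); (9, 9); (9, NULL)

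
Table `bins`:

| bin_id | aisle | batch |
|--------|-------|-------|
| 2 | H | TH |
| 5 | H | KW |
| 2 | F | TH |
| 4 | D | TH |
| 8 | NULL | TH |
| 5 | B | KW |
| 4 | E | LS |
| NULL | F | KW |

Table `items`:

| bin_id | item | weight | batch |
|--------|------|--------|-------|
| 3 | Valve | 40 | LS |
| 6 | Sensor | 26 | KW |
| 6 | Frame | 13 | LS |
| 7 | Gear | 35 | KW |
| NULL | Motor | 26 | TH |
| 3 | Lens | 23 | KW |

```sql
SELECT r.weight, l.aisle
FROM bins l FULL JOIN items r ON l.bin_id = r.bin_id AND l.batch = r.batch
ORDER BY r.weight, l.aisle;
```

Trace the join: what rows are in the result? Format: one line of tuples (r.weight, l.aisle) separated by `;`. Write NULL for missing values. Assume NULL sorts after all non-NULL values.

(13, NULL); (23, NULL); (26, NULL); (26, NULL); (35, NULL); (40, NULL); (NULL, B); (NULL, D); (NULL, E); (NULL, F); (NULL, F); (NULL, H); (NULL, H); (NULL, NULL)

FULL OUTER JOIN keeps every row from both sides; unmatched rows get NULL for the other side's columns.
Matching on l.bin_id = r.bin_id AND l.batch = r.batch. A NULL in a compared column never satisfies the condition.
- l[0] bin_id=2, batch=TH → no match; kept with NULLs on the r side.
- l[1] bin_id=5, batch=KW → no match; kept with NULLs on the r side.
- l[2] bin_id=2, batch=TH → no match; kept with NULLs on the r side.
- l[3] bin_id=4, batch=TH → no match; kept with NULLs on the r side.
- l[4] bin_id=8, batch=TH → no match; kept with NULLs on the r side.
- l[5] bin_id=5, batch=KW → no match; kept with NULLs on the r side.
- l[6] bin_id=4, batch=LS → no match; kept with NULLs on the r side.
- l[7] bin_id=NULL, batch=KW → no match; kept with NULLs on the r side.
- plus 6 unmatched r row(s), each kept with NULL l columns.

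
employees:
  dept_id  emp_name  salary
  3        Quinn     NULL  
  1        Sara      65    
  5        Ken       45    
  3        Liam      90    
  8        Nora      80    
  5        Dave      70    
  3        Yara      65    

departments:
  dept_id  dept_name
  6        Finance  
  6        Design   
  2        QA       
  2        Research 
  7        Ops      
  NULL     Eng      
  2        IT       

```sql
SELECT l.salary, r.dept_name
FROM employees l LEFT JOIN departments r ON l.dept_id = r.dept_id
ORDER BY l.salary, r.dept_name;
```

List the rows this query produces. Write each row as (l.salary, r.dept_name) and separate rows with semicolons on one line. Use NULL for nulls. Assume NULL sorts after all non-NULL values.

LEFT JOIN keeps every row from `employees`; unmatched rows get NULL for `departments`'s columns.
Matching on l.dept_id = r.dept_id. A NULL in a compared column never satisfies the condition.
- l[0] dept_id=3 → no match; kept with NULLs on the r side.
- l[1] dept_id=1 → no match; kept with NULLs on the r side.
- l[2] dept_id=5 → no match; kept with NULLs on the r side.
- l[3] dept_id=3 → no match; kept with NULLs on the r side.
- l[4] dept_id=8 → no match; kept with NULLs on the r side.
- l[5] dept_id=5 → no match; kept with NULLs on the r side.
- l[6] dept_id=3 → no match; kept with NULLs on the r side.
After projecting and ordering:
l.salary | r.dept_name
45 | NULL
65 | NULL
65 | NULL
70 | NULL
80 | NULL
90 | NULL
NULL | NULL

(45, NULL); (65, NULL); (65, NULL); (70, NULL); (80, NULL); (90, NULL); (NULL, NULL)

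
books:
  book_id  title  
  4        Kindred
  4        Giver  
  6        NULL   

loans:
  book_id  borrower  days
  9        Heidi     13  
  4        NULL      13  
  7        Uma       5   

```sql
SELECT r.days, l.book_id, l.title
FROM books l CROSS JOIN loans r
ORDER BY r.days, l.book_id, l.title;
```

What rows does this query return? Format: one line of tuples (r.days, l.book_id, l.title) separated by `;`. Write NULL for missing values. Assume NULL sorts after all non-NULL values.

CROSS JOIN pairs every row of `books` with every row of `loans`: 3 × 3 = 9 rows.

(5, 4, Giver); (5, 4, Kindred); (5, 6, NULL); (13, 4, Giver); (13, 4, Giver); (13, 4, Kindred); (13, 4, Kindred); (13, 6, NULL); (13, 6, NULL)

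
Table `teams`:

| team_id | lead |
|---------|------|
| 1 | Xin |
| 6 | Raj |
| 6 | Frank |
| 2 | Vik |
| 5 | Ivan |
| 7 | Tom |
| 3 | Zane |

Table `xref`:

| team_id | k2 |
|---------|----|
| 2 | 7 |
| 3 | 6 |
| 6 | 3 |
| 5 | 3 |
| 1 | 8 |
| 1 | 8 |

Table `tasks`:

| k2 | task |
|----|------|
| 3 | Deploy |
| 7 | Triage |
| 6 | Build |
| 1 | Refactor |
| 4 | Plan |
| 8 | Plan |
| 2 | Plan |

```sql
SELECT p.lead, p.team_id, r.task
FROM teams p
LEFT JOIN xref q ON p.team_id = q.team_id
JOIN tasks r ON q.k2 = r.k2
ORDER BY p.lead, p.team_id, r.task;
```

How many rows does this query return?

7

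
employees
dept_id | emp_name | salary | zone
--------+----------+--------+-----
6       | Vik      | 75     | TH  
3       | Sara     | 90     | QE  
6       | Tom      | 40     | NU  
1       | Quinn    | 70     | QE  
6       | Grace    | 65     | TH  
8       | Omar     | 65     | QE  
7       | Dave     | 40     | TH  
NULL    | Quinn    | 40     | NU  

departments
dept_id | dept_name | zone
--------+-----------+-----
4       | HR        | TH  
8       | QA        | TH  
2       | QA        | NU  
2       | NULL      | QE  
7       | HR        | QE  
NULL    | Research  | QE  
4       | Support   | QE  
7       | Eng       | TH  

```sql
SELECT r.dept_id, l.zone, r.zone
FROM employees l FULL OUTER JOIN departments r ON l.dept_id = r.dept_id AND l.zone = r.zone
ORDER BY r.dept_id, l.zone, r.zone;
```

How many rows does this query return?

15

FULL OUTER JOIN keeps every row from both sides; unmatched rows get NULL for the other side's columns.
Matching on l.dept_id = r.dept_id AND l.zone = r.zone. A NULL in a compared column never satisfies the condition.
- l[0] dept_id=6, zone=TH → no match; kept with NULLs on the r side.
- l[1] dept_id=3, zone=QE → no match; kept with NULLs on the r side.
- l[2] dept_id=6, zone=NU → no match; kept with NULLs on the r side.
- l[3] dept_id=1, zone=QE → no match; kept with NULLs on the r side.
- l[4] dept_id=6, zone=TH → no match; kept with NULLs on the r side.
- l[5] dept_id=8, zone=QE → no match; kept with NULLs on the r side.
- l[6] dept_id=7, zone=TH → 1 match(es) in r → 1 row(s).
- l[7] dept_id=NULL, zone=NU → no match; kept with NULLs on the r side.
- 7 row(s) from r found no l partner → padded with NULL.
Total: 1 matched + 14 padded = 15 rows.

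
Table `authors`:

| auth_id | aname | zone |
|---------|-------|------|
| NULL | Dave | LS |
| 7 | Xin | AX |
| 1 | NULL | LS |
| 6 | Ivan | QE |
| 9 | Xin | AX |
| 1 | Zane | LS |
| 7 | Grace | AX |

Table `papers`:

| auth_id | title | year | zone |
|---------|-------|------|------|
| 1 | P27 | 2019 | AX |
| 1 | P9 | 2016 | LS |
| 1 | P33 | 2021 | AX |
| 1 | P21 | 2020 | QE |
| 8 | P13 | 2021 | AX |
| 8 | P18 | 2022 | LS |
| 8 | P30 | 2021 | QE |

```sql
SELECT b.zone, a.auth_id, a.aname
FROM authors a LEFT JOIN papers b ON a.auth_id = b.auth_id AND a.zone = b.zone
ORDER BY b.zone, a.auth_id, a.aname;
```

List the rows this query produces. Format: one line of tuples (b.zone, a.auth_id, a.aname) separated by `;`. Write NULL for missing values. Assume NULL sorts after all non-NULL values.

(LS, 1, Zane); (LS, 1, NULL); (NULL, 6, Ivan); (NULL, 7, Grace); (NULL, 7, Xin); (NULL, 9, Xin); (NULL, NULL, Dave)

LEFT JOIN keeps every row from `authors`; unmatched rows get NULL for `papers`'s columns.
Matching on a.auth_id = b.auth_id AND a.zone = b.zone. A NULL in a compared column never satisfies the condition.
Matched pairs: 2; unmatched a rows kept: 5.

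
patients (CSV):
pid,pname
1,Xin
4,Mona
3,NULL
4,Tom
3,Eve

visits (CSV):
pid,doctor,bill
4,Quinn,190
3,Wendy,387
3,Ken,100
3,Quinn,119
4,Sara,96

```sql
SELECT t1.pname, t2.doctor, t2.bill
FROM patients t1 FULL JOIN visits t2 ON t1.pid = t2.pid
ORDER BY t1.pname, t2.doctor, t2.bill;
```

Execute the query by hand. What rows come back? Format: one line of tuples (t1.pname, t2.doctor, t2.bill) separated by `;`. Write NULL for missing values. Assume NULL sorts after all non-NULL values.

FULL OUTER JOIN keeps every row from both sides; unmatched rows get NULL for the other side's columns.
Matching on t1.pid = t2.pid.
- t1 row (pid=1): no match → kept, t2 columns NULL.
- t1 row (pid=4): matches 2 t2 row(s) → 2 output row(s).
- t1 row (pid=3): matches 3 t2 row(s) → 3 output row(s).
- t1 row (pid=4): matches 2 t2 row(s) → 2 output row(s).
- t1 row (pid=3): matches 3 t2 row(s) → 3 output row(s).

(Eve, Ken, 100); (Eve, Quinn, 119); (Eve, Wendy, 387); (Mona, Quinn, 190); (Mona, Sara, 96); (Tom, Quinn, 190); (Tom, Sara, 96); (Xin, NULL, NULL); (NULL, Ken, 100); (NULL, Quinn, 119); (NULL, Wendy, 387)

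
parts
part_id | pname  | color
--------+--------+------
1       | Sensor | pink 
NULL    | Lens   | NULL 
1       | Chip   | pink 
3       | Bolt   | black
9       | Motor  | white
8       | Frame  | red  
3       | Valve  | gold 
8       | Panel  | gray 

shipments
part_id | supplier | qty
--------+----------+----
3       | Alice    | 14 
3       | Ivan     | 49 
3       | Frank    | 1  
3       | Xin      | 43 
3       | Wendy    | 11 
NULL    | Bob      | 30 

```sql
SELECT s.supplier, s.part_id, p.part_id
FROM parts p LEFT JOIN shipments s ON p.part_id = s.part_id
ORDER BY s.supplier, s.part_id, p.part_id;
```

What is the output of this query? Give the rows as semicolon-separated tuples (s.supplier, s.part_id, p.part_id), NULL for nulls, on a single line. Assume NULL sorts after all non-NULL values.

(Alice, 3, 3); (Alice, 3, 3); (Frank, 3, 3); (Frank, 3, 3); (Ivan, 3, 3); (Ivan, 3, 3); (Wendy, 3, 3); (Wendy, 3, 3); (Xin, 3, 3); (Xin, 3, 3); (NULL, NULL, 1); (NULL, NULL, 1); (NULL, NULL, 8); (NULL, NULL, 8); (NULL, NULL, 9); (NULL, NULL, NULL)

LEFT JOIN keeps every row from `parts`; unmatched rows get NULL for `shipments`'s columns.
Matching on p.part_id = s.part_id. A NULL in a compared column never satisfies the condition.
Matched pairs: 10; unmatched p rows kept: 6.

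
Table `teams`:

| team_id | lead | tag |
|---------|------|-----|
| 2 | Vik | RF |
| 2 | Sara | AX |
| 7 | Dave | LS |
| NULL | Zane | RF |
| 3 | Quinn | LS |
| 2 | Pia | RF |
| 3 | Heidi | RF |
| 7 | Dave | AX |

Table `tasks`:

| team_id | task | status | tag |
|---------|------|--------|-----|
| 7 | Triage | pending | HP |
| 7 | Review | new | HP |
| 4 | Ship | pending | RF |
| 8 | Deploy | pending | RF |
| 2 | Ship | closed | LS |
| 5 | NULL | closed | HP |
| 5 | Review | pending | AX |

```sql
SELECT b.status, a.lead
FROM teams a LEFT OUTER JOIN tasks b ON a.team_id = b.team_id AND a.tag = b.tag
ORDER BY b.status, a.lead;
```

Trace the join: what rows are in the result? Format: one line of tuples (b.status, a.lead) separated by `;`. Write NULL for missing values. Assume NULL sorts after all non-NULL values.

(NULL, Dave); (NULL, Dave); (NULL, Heidi); (NULL, Pia); (NULL, Quinn); (NULL, Sara); (NULL, Vik); (NULL, Zane)

LEFT JOIN keeps every row from `teams`; unmatched rows get NULL for `tasks`'s columns.
Matching on a.team_id = b.team_id AND a.tag = b.tag. A NULL in a compared column never satisfies the condition.
- a row (team_id=2, tag=RF): no match → kept, b columns NULL.
- a row (team_id=2, tag=AX): no match → kept, b columns NULL.
- a row (team_id=7, tag=LS): no match → kept, b columns NULL.
- a row (team_id=NULL, tag=RF): no match → kept, b columns NULL.
- a row (team_id=3, tag=LS): no match → kept, b columns NULL.
- a row (team_id=2, tag=RF): no match → kept, b columns NULL.
- a row (team_id=3, tag=RF): no match → kept, b columns NULL.
- a row (team_id=7, tag=AX): no match → kept, b columns NULL.
After projecting and ordering:
b.status | a.lead
NULL | Dave
NULL | Dave
NULL | Heidi
NULL | Pia
NULL | Quinn
NULL | Sara
NULL | Vik
NULL | Zane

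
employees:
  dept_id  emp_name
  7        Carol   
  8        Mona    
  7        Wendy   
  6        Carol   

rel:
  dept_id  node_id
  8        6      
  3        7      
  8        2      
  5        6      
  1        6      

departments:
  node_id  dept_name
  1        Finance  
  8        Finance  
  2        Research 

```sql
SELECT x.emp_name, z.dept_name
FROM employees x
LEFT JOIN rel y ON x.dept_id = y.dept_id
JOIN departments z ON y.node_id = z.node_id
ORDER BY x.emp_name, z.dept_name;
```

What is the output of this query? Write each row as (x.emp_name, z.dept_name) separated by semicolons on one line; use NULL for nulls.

(Mona, Research)

Evaluate left to right. First `employees x LEFT JOIN rel y` on dept_id: 5 row(s).
Then INNER JOIN `departments z` on node_id: keep only rows whose y.node_id appears in z.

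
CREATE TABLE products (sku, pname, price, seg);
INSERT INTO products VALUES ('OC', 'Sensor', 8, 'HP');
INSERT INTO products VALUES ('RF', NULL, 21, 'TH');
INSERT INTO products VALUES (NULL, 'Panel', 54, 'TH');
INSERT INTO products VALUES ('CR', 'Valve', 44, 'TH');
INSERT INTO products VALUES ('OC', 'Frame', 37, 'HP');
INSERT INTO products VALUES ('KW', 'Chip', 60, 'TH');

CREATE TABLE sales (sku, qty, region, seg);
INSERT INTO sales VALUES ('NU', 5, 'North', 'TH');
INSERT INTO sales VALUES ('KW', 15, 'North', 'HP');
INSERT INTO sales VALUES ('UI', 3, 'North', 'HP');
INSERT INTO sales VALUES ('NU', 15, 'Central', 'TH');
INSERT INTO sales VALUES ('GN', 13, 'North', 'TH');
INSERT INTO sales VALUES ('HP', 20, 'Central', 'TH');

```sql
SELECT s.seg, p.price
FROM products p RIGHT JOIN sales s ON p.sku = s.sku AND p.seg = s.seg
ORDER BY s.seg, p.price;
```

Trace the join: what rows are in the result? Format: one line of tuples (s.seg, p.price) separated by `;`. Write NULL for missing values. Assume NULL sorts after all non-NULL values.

(HP, NULL); (HP, NULL); (TH, NULL); (TH, NULL); (TH, NULL); (TH, NULL)

RIGHT JOIN keeps every row from `sales`; unmatched rows get NULL for `products`'s columns.
Matching on p.sku = s.sku AND p.seg = s.seg. A NULL in a compared column never satisfies the condition.
- p[0] sku=OC, seg=HP → no match.
- p[1] sku=RF, seg=TH → no match.
- p[2] sku=NULL, seg=TH → no match.
- p[3] sku=CR, seg=TH → no match.
- p[4] sku=OC, seg=HP → no match.
- p[5] sku=KW, seg=TH → no match.
- plus 6 unmatched s row(s), each kept with NULL p columns.
After projecting and ordering:
s.seg | p.price
HP | NULL
HP | NULL
TH | NULL
TH | NULL
TH | NULL
TH | NULL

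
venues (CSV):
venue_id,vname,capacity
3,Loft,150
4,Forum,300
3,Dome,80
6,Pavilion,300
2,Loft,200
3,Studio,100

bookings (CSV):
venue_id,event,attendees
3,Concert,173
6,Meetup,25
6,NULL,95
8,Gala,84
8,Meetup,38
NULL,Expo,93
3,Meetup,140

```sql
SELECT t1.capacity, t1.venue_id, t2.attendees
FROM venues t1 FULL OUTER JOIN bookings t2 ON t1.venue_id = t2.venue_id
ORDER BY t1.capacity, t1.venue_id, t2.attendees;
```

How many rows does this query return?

13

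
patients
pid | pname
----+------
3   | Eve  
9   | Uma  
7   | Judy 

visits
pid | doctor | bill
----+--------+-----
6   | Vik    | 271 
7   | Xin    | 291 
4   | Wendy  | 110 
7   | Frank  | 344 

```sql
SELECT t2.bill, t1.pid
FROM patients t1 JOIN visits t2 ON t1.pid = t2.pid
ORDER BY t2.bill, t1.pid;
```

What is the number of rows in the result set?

INNER JOIN keeps only pairs where the ON condition holds.
Matching on t1.pid = t2.pid.
- t1 (pid=3) has no partner → excluded.
- t1 (pid=9) has no partner → excluded.
- t1 (pid=7) pairs with 2 row(s) of t2.
Total: 2 rows.

2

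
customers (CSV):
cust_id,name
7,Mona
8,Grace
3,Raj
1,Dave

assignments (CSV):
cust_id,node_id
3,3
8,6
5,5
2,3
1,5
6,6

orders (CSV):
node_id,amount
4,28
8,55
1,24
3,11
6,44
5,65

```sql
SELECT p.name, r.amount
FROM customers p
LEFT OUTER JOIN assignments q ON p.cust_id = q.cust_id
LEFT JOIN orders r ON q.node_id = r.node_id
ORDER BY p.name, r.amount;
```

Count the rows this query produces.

Evaluate left to right. First `customers p LEFT JOIN assignments q` on cust_id: 4 row(s).
Then LEFT JOIN `orders r` on node_id: each of those 4 rows is kept; rows whose q.node_id has no match in r get NULL for r's columns.
Result: 4 row(s).

4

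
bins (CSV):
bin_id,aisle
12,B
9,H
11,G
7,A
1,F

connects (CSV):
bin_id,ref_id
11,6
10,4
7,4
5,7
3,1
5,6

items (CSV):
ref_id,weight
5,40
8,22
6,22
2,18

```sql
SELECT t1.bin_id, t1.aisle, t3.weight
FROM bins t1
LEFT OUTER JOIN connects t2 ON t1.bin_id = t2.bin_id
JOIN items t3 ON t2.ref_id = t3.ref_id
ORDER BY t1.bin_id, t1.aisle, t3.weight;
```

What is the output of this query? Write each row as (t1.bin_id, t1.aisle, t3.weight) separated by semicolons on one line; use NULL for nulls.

(11, G, 22)

Evaluate left to right. First `bins t1 LEFT JOIN connects t2` on bin_id: 5 row(s).
Then INNER JOIN `items t3` on ref_id: keep only rows whose t2.ref_id appears in t3.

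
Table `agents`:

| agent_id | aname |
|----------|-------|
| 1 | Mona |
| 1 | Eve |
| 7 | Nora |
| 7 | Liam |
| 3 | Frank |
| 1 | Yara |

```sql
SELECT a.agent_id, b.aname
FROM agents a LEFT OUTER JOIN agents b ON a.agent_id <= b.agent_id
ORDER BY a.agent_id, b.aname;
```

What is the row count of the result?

LEFT JOIN keeps every row from `agents a`; unmatched rows get NULL for `agents b`'s columns.
Matching on a.agent_id <= b.agent_id.
Matched pairs: 25; unmatched a rows kept: 0.
Total: 25 rows.

25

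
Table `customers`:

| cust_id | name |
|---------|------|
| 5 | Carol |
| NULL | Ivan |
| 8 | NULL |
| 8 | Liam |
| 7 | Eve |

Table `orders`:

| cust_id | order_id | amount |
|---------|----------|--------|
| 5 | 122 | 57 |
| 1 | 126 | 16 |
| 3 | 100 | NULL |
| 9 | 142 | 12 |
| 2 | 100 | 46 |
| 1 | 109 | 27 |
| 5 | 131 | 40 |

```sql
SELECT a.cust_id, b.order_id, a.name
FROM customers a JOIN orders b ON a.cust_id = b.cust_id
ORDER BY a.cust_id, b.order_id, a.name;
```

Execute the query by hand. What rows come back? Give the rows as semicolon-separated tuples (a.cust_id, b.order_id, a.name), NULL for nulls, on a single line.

(5, 122, Carol); (5, 131, Carol)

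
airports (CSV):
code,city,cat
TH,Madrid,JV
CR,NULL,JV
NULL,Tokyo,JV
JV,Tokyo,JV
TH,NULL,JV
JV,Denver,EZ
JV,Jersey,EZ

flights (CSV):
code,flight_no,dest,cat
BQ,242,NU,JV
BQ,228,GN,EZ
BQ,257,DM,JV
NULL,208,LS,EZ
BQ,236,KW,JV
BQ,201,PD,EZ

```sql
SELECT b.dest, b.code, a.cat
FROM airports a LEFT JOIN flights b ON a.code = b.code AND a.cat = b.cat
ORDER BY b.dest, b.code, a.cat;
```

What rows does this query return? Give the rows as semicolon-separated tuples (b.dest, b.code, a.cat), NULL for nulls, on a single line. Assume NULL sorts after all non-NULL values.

LEFT JOIN keeps every row from `airports`; unmatched rows get NULL for `flights`'s columns.
Matching on a.code = b.code AND a.cat = b.cat. A NULL in a compared column never satisfies the condition.
- code=TH, cat=JV: no b row matches, row kept with b columns NULL.
- code=CR, cat=JV: no b row matches, row kept with b columns NULL.
- code=NULL, cat=JV: no b row matches, row kept with b columns NULL.
- code=JV, cat=JV: no b row matches, row kept with b columns NULL.
- code=TH, cat=JV: no b row matches, row kept with b columns NULL.
- code=JV, cat=EZ: no b row matches, row kept with b columns NULL.
- code=JV, cat=EZ: no b row matches, row kept with b columns NULL.
After projecting and ordering:
b.dest | b.code | a.cat
NULL | NULL | EZ
NULL | NULL | EZ
NULL | NULL | JV
NULL | NULL | JV
NULL | NULL | JV
NULL | NULL | JV
NULL | NULL | JV

(NULL, NULL, EZ); (NULL, NULL, EZ); (NULL, NULL, JV); (NULL, NULL, JV); (NULL, NULL, JV); (NULL, NULL, JV); (NULL, NULL, JV)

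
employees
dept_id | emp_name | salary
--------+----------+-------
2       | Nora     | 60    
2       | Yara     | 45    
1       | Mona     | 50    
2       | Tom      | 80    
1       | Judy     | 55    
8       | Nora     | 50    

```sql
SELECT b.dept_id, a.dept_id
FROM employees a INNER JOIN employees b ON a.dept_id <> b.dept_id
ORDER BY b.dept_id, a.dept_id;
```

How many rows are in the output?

22

INNER JOIN keeps only pairs where the ON condition holds.
Matching on a.dept_id <> b.dept_id.
- a (dept_id=2) pairs with 3 row(s) of b.
- a (dept_id=2) pairs with 3 row(s) of b.
- a (dept_id=1) pairs with 4 row(s) of b.
- a (dept_id=2) pairs with 3 row(s) of b.
- a (dept_id=1) pairs with 4 row(s) of b.
- a (dept_id=8) pairs with 5 row(s) of b.
Total: 22 rows.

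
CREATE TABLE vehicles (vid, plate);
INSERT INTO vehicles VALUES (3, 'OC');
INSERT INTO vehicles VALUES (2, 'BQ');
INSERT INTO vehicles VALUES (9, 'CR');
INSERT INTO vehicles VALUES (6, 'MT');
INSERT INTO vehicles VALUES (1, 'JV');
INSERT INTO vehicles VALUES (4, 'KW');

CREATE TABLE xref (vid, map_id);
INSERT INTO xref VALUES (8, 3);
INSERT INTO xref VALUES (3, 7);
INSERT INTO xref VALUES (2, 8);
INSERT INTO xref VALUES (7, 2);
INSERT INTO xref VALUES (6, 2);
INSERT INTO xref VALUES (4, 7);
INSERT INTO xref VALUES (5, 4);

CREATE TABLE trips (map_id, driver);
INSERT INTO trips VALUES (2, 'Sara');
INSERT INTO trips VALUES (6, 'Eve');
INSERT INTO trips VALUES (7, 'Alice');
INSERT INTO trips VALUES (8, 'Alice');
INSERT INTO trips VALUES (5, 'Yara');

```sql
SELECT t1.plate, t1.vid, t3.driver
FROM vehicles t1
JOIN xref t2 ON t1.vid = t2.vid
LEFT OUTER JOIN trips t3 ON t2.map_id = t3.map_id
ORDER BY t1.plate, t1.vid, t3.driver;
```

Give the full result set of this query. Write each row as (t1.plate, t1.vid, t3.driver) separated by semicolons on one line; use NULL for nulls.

Step 1 — t1 INNER JOIN t2 on vid → 4 row(s).
Then LEFT JOIN `trips t3` on map_id: each of those 4 rows is kept; rows whose t2.map_id has no match in t3 get NULL for t3's columns.

(BQ, 2, Alice); (KW, 4, Alice); (MT, 6, Sara); (OC, 3, Alice)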